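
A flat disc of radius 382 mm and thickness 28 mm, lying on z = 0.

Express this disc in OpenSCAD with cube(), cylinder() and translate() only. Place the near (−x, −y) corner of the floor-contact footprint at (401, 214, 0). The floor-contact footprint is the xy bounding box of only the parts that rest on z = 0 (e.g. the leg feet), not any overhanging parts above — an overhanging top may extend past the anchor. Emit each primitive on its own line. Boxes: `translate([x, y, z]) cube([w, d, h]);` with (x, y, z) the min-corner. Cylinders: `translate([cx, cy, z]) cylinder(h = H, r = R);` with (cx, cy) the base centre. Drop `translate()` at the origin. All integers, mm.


translate([783, 596, 0]) cylinder(h = 28, r = 382);


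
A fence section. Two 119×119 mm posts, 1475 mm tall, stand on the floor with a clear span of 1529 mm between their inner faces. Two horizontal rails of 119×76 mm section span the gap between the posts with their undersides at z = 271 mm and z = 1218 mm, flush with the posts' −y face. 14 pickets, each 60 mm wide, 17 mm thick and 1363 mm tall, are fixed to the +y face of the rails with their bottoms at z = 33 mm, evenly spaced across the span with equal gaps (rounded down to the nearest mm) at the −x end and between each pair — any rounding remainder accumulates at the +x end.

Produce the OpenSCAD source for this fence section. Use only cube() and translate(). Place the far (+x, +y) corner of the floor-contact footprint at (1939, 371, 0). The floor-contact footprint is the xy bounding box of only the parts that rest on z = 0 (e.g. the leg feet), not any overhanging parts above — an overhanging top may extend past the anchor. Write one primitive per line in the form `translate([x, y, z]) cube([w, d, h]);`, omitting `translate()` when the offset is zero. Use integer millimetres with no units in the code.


translate([172, 252, 0]) cube([119, 119, 1475]);
translate([1820, 252, 0]) cube([119, 119, 1475]);
translate([291, 252, 271]) cube([1529, 119, 76]);
translate([291, 252, 1218]) cube([1529, 119, 76]);
translate([336, 371, 33]) cube([60, 17, 1363]);
translate([441, 371, 33]) cube([60, 17, 1363]);
translate([546, 371, 33]) cube([60, 17, 1363]);
translate([651, 371, 33]) cube([60, 17, 1363]);
translate([756, 371, 33]) cube([60, 17, 1363]);
translate([861, 371, 33]) cube([60, 17, 1363]);
translate([966, 371, 33]) cube([60, 17, 1363]);
translate([1071, 371, 33]) cube([60, 17, 1363]);
translate([1176, 371, 33]) cube([60, 17, 1363]);
translate([1281, 371, 33]) cube([60, 17, 1363]);
translate([1386, 371, 33]) cube([60, 17, 1363]);
translate([1491, 371, 33]) cube([60, 17, 1363]);
translate([1596, 371, 33]) cube([60, 17, 1363]);
translate([1701, 371, 33]) cube([60, 17, 1363]);


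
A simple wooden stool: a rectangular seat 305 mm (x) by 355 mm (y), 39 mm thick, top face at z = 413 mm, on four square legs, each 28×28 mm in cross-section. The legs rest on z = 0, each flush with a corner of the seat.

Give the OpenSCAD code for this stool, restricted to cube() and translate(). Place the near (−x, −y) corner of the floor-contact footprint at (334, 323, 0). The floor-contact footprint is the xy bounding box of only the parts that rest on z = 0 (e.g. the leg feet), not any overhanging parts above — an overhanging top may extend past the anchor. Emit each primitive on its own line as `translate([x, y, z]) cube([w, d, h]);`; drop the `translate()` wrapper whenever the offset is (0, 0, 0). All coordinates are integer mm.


translate([334, 323, 374]) cube([305, 355, 39]);
translate([334, 323, 0]) cube([28, 28, 374]);
translate([611, 323, 0]) cube([28, 28, 374]);
translate([334, 650, 0]) cube([28, 28, 374]);
translate([611, 650, 0]) cube([28, 28, 374]);


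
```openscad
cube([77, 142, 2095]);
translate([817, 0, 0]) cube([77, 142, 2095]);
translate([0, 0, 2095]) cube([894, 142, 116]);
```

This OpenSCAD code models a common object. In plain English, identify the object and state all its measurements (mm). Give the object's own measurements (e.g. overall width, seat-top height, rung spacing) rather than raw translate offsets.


A door frame. The clear opening is 740 mm wide and 2095 mm high. Two 77 mm wide jambs, 142 mm deep, stand either side of the opening from the floor to the top of the opening. A 116 mm thick head sits across the top of both jambs, spanning the full outside width of the frame.


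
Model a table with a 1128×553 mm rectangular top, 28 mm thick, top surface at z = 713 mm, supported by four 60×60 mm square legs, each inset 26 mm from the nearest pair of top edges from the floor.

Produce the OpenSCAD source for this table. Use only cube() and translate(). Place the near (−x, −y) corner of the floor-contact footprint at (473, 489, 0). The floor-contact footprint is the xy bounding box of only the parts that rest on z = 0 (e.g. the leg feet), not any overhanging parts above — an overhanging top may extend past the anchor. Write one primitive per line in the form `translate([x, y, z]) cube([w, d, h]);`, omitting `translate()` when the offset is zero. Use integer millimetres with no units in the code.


translate([447, 463, 685]) cube([1128, 553, 28]);
translate([473, 489, 0]) cube([60, 60, 685]);
translate([1489, 489, 0]) cube([60, 60, 685]);
translate([473, 930, 0]) cube([60, 60, 685]);
translate([1489, 930, 0]) cube([60, 60, 685]);


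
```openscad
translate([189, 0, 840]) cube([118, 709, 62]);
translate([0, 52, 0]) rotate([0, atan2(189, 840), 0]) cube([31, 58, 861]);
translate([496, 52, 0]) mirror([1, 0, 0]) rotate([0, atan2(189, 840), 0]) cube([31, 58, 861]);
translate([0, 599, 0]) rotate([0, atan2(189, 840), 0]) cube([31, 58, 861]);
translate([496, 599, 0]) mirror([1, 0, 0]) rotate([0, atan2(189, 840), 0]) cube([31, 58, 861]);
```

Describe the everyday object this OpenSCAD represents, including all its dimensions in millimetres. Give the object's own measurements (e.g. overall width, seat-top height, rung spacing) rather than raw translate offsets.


A sawhorse. A 118×709×62 mm beam (x, y, z) sits on two A-frame leg pairs. Each pair is two raked legs of 31×58 mm section (58 mm along y) splaying symmetrically in x. Each leg rises 840 mm vertically over 189 mm of horizontal reach and is 861 mm long along its own axis. Every leg's outer bottom edge rests on the floor and its outer top edge meets a bottom edge of the beam — the left legs (tilting toward +x) meet the beam's −x bottom edge, the right legs (their mirror images, tilting toward −x) meet its +x bottom edge — so the leg tops tuck under the beam, the beam's underside is 840 mm above the floor, and the feet are 496 mm apart outside-to-outside with the beam centred between them. The two leg pairs are set in 52 mm from either end of the beam.


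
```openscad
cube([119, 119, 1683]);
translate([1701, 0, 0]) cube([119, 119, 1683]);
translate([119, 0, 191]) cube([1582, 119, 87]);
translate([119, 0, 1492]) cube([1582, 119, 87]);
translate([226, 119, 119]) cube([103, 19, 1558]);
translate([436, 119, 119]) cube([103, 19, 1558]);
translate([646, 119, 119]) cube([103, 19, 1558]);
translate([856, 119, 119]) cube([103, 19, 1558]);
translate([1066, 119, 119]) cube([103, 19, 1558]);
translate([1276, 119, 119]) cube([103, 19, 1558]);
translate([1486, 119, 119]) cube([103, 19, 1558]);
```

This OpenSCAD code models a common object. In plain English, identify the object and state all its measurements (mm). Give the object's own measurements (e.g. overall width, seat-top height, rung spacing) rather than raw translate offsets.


A fence section. Two 119×119 mm posts, 1683 mm tall, stand on the floor with a clear span of 1582 mm between their inner faces. Two horizontal rails of 119×87 mm section span the gap between the posts with their undersides at z = 191 mm and z = 1492 mm, flush with the posts' −y face. 7 pickets, each 103 mm wide, 19 mm thick and 1558 mm tall, are fixed to the +y face of the rails with their bottoms at z = 119 mm, spaced across the span with a 107 mm gap after the −x post and between neighbouring pickets, with 112 mm left before the +x post.


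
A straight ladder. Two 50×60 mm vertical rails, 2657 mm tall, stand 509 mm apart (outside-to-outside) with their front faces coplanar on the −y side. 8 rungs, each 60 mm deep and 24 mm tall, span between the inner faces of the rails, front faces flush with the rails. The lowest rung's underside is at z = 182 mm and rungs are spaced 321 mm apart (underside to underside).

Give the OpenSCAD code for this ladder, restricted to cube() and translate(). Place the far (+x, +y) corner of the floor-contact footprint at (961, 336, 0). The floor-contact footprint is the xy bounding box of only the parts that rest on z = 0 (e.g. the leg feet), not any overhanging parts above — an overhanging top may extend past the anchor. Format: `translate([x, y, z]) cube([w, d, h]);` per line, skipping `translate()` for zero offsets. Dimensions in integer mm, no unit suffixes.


translate([452, 276, 0]) cube([50, 60, 2657]);
translate([911, 276, 0]) cube([50, 60, 2657]);
translate([502, 276, 182]) cube([409, 60, 24]);
translate([502, 276, 503]) cube([409, 60, 24]);
translate([502, 276, 824]) cube([409, 60, 24]);
translate([502, 276, 1145]) cube([409, 60, 24]);
translate([502, 276, 1466]) cube([409, 60, 24]);
translate([502, 276, 1787]) cube([409, 60, 24]);
translate([502, 276, 2108]) cube([409, 60, 24]);
translate([502, 276, 2429]) cube([409, 60, 24]);


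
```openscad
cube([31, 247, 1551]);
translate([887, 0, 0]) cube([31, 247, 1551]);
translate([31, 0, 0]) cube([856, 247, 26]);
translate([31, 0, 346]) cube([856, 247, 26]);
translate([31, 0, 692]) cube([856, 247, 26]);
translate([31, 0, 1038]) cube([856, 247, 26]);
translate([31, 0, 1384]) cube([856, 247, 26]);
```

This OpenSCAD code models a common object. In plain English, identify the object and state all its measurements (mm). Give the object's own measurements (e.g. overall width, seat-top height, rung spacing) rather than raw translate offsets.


An open bookshelf. Two side panels, each 31 mm thick, 247 mm deep and 1551 mm tall, stand 918 mm apart (outside-to-outside). Between them sit 5 shelves, each 26 mm thick and 247 mm deep, spanning the full gap between the sides. The bottom shelf rests on the floor (its underside at z = 0) and the clear gap between one shelf's top and the next shelf's underside is 320 mm.


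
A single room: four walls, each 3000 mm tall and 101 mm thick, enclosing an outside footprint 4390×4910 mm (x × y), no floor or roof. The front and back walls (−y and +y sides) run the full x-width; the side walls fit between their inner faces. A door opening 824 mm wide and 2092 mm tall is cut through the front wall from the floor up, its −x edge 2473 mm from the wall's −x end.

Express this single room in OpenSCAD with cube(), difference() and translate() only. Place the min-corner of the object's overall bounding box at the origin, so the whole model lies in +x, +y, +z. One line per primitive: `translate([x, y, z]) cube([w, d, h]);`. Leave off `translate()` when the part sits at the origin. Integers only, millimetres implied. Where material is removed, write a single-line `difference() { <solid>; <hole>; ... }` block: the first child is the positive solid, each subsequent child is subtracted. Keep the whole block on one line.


difference() { cube([4390, 101, 3000]); translate([2473, 0, 0]) cube([824, 101, 2092]); }
translate([0, 4809, 0]) cube([4390, 101, 3000]);
translate([0, 101, 0]) cube([101, 4708, 3000]);
translate([4289, 101, 0]) cube([101, 4708, 3000]);


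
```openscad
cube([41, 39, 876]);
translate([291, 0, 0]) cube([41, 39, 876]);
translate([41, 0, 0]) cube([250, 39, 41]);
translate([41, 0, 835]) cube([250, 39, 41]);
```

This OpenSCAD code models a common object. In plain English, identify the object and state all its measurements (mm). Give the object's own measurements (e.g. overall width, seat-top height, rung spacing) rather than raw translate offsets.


A rectangular picture frame lying in the x–z plane (depth along y). The opening is 250 mm wide (x) by 794 mm tall (z), surrounded by a border 41 mm wide on all four sides. The frame is 39 mm deep and is made of two full-height vertical stiles with two horizontal rails fitted between them.


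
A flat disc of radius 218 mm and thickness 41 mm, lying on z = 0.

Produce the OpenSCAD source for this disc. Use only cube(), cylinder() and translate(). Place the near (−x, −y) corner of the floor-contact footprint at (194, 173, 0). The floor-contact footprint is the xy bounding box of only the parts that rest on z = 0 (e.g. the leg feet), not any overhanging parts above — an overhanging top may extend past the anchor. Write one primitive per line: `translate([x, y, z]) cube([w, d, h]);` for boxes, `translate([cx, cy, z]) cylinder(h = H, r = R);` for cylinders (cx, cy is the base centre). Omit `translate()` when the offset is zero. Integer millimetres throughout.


translate([412, 391, 0]) cylinder(h = 41, r = 218);


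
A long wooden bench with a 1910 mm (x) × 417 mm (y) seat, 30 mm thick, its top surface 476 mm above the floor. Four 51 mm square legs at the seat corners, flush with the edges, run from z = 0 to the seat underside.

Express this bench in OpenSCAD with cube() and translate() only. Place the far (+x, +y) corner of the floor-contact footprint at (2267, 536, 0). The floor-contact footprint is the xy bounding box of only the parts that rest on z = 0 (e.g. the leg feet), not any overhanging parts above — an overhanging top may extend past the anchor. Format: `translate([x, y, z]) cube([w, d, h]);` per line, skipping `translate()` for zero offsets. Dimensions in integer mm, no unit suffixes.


translate([357, 119, 446]) cube([1910, 417, 30]);
translate([357, 119, 0]) cube([51, 51, 446]);
translate([357, 485, 0]) cube([51, 51, 446]);
translate([2216, 119, 0]) cube([51, 51, 446]);
translate([2216, 485, 0]) cube([51, 51, 446]);


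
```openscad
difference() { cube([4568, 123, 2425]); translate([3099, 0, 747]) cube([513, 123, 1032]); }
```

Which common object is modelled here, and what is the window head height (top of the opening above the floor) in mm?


A wall with a window opening. The window head height is 1779 mm.

A wall with a rectangular opening subtracted — a window. Sill at z = 747, opening 1032 mm tall, so the head is at 747 + 1032 = 1779 mm.


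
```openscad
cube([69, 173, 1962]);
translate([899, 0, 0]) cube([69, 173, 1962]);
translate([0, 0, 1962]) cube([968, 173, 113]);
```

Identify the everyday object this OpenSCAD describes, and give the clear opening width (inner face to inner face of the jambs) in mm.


A door frame. The clear opening width is 830 mm.

Two 1962 mm tall posts with a header on top — a door frame. The left jamb is 69 mm wide at x = 0; the right jamb starts at x = 899. The clear opening is 899 − 69 = 830 mm.


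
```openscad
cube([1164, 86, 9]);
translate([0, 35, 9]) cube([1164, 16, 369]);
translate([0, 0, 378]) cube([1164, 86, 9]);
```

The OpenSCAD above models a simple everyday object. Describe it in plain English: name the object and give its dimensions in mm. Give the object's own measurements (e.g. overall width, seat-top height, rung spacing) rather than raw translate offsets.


An I-beam lying along x, 1164 mm long. Overall section height 387 mm. Two flanges 86 mm wide (y) and 9 mm thick, one on the floor and one at the top; a web 16 mm thick runs between them, centred on the flange width.


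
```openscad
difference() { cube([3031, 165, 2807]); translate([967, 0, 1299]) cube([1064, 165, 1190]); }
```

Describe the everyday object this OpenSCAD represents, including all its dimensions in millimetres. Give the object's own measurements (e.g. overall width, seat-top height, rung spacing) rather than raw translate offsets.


A wall 3031 mm long (x), 165 mm thick (y), 2807 mm tall, with a rectangular window opening cut through it. The opening is 1064 mm wide and 1190 mm tall; its sill is at z = 1299 mm and its near (−x) edge is 967 mm from the wall's −x end. The opening passes through the full wall thickness.


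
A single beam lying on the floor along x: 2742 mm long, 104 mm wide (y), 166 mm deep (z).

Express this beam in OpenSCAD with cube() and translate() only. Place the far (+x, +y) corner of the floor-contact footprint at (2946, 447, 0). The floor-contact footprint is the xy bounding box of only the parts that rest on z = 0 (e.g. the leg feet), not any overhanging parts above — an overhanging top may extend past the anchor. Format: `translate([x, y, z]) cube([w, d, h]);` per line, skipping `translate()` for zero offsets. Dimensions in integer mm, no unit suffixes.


translate([204, 343, 0]) cube([2742, 104, 166]);


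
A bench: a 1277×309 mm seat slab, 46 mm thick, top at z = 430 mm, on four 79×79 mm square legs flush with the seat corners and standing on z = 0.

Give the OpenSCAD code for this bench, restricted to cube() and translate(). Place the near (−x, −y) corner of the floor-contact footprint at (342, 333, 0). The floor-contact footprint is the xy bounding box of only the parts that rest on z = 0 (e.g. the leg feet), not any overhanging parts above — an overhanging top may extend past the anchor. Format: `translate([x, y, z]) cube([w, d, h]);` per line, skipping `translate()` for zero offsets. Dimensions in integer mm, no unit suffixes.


// leg_h = 430 − 46 = 384
translate([342, 333, 384]) cube([1277, 309, 46]);
translate([342, 333, 0]) cube([79, 79, 384]);
translate([342, 563, 0]) cube([79, 79, 384]);
translate([1540, 333, 0]) cube([79, 79, 384]);
translate([1540, 563, 0]) cube([79, 79, 384]);


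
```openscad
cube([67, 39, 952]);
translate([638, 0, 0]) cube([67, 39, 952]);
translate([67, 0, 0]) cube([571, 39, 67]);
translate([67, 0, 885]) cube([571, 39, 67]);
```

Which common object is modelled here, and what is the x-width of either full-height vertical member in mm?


A picture frame. The border width is 67 mm.

Four thin pieces enclosing a rectangular opening — a picture frame. The two full-height stiles are 952 mm tall; the top rail sits at z = 885 and is 67 mm tall, so the border above the opening is 952 − 885 = 67 mm, matching the stile x-width.


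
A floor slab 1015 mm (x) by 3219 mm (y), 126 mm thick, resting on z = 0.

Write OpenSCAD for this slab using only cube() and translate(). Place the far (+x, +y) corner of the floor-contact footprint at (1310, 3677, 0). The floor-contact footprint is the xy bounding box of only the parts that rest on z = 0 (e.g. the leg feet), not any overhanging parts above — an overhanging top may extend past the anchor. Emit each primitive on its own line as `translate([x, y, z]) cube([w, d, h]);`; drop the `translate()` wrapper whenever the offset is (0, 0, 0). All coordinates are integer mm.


translate([295, 458, 0]) cube([1015, 3219, 126]);


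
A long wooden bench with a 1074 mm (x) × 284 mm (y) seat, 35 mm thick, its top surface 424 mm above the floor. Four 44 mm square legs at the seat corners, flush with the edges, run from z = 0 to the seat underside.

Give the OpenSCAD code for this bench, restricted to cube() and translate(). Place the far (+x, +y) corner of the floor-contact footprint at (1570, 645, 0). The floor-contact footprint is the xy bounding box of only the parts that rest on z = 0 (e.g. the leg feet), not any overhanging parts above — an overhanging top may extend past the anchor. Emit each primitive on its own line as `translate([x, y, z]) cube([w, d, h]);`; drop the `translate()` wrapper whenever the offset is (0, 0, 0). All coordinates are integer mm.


// leg_h = 424 − 35 = 389
translate([496, 361, 389]) cube([1074, 284, 35]);
translate([496, 361, 0]) cube([44, 44, 389]);
translate([496, 601, 0]) cube([44, 44, 389]);
translate([1526, 361, 0]) cube([44, 44, 389]);
translate([1526, 601, 0]) cube([44, 44, 389]);


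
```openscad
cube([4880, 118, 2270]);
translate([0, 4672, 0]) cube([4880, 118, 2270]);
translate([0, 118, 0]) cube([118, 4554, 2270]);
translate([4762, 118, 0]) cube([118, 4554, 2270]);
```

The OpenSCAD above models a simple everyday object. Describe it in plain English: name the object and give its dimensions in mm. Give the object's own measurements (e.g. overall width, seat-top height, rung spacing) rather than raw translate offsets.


The wall frame of a small rectangular building: four walls, each 2270 mm tall and 118 mm thick, enclosing a footprint 4880 mm (x) by 4790 mm (y) outside-to-outside, with no floor or roof. The front and back walls (the −y and +y sides) span the full width; the two side walls fit between them.


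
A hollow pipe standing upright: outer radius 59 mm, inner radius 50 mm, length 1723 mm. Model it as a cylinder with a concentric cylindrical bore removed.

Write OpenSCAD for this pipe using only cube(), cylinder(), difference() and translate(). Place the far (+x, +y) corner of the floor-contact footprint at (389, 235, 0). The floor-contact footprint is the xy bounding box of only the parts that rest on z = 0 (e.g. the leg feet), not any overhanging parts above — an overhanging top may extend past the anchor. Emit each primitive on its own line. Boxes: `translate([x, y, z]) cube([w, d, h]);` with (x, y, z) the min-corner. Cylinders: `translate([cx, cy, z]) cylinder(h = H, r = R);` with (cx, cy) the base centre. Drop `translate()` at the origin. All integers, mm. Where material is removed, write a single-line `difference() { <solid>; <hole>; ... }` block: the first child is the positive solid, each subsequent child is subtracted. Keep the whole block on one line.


difference() { translate([330, 176, 0]) cylinder(h = 1723, r = 59); translate([330, 176, 0]) cylinder(h = 1723, r = 50); }


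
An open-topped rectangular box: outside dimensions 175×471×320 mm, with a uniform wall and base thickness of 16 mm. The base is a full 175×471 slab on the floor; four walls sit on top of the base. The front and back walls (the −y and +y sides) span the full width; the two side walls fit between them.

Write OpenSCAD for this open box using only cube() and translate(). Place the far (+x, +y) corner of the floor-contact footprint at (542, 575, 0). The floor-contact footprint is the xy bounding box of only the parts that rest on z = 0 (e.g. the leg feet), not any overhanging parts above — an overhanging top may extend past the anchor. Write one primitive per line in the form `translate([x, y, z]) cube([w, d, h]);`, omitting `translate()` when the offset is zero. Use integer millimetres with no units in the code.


translate([367, 104, 0]) cube([175, 471, 16]);
translate([367, 104, 16]) cube([175, 16, 304]);
translate([367, 559, 16]) cube([175, 16, 304]);
translate([367, 120, 16]) cube([16, 439, 304]);
translate([526, 120, 16]) cube([16, 439, 304]);


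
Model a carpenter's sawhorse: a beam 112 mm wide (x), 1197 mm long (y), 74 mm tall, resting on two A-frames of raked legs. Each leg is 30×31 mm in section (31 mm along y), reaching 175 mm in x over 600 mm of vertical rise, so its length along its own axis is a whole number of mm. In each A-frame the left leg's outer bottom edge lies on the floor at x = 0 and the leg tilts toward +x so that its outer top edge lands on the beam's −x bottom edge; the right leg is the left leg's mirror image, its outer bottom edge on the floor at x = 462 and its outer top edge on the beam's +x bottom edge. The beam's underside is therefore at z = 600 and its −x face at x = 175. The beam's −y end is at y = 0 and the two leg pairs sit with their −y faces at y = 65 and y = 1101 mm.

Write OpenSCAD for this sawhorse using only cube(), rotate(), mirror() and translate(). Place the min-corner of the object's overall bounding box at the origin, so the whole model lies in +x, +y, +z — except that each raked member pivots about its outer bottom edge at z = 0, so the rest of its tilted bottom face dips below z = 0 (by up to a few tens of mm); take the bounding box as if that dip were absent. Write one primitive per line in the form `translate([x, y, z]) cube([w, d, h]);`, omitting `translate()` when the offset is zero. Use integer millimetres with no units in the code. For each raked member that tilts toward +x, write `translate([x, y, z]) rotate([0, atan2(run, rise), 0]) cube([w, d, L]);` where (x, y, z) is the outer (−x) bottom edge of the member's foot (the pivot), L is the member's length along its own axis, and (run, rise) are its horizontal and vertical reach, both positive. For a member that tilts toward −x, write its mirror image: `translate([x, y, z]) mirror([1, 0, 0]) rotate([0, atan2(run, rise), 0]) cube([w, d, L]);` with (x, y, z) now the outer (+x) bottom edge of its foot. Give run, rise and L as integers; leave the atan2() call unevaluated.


translate([175, 0, 600]) cube([112, 1197, 74]);
translate([0, 65, 0]) rotate([0, atan2(175, 600), 0]) cube([30, 31, 625]);
translate([462, 65, 0]) mirror([1, 0, 0]) rotate([0, atan2(175, 600), 0]) cube([30, 31, 625]);
translate([0, 1101, 0]) rotate([0, atan2(175, 600), 0]) cube([30, 31, 625]);
translate([462, 1101, 0]) mirror([1, 0, 0]) rotate([0, atan2(175, 600), 0]) cube([30, 31, 625]);


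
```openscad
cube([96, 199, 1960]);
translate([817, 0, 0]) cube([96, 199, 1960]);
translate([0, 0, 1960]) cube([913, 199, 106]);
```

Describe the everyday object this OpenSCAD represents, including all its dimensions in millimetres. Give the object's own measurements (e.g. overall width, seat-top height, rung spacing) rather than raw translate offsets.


A door frame. The clear opening is 721 mm wide and 1960 mm high. Two 96 mm wide jambs, 199 mm deep, stand either side of the opening from the floor to the top of the opening. A 106 mm thick head sits across the top of both jambs, spanning the full outside width of the frame.


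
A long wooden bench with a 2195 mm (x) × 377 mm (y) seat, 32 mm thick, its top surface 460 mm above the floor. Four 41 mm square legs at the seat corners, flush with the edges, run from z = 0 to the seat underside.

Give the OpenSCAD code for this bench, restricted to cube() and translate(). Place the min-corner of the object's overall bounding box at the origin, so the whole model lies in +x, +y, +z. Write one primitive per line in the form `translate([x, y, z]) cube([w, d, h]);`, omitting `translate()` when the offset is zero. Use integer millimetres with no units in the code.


// leg_h = 460 − 32 = 428
translate([0, 0, 428]) cube([2195, 377, 32]);
cube([41, 41, 428]);
translate([0, 336, 0]) cube([41, 41, 428]);
translate([2154, 0, 0]) cube([41, 41, 428]);
translate([2154, 336, 0]) cube([41, 41, 428]);


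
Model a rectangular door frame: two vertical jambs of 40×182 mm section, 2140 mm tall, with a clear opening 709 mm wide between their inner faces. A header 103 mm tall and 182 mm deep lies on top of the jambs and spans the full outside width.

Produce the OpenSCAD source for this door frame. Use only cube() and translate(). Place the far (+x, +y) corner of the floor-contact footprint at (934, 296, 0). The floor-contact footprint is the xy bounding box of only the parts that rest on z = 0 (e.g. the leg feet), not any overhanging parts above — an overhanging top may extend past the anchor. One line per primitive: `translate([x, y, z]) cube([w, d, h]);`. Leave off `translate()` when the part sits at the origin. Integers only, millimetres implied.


translate([145, 114, 0]) cube([40, 182, 2140]);
translate([894, 114, 0]) cube([40, 182, 2140]);
translate([145, 114, 2140]) cube([789, 182, 103]);


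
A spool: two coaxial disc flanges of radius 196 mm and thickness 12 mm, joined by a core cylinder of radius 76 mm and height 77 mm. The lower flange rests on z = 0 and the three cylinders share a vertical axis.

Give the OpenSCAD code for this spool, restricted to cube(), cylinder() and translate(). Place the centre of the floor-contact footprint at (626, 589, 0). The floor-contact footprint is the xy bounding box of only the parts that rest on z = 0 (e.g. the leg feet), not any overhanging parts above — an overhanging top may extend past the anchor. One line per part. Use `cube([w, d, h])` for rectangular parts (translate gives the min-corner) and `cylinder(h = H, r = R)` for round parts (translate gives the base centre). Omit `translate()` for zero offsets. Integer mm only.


translate([626, 589, 0]) cylinder(h = 12, r = 196);
translate([626, 589, 12]) cylinder(h = 77, r = 76);
translate([626, 589, 89]) cylinder(h = 12, r = 196);


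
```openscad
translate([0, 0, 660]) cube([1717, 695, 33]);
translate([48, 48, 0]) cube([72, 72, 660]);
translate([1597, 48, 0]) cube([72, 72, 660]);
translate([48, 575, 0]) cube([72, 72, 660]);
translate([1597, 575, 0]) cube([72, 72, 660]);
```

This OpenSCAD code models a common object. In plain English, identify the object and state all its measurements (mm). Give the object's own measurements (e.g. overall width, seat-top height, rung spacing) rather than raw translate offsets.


A table: top 1717 mm (x) × 695 mm (y), 33 mm thick, upper face at z = 693 mm, on four 72×72 mm square legs, each inset 48 mm from the nearest pair of top edges from z = 0 to the bottom of the top.


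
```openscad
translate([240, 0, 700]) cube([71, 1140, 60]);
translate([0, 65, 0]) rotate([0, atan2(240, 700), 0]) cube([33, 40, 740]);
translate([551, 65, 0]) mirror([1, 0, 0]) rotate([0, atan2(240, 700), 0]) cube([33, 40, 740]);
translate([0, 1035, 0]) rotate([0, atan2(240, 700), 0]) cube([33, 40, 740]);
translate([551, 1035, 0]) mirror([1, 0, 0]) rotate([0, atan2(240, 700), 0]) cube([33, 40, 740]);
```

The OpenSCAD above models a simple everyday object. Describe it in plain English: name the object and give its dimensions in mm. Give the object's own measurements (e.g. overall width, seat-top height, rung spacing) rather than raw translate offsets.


A sawhorse. A 71×1140×60 mm beam (x, y, z) sits on two A-frame leg pairs. Each pair is two raked legs of 33×40 mm section (40 mm along y) splaying symmetrically in x. Each leg rises 700 mm vertically over 240 mm of horizontal reach and is 740 mm long along its own axis. Every leg's outer bottom edge rests on the floor and its outer top edge meets a bottom edge of the beam — the left legs (tilting toward +x) meet the beam's −x bottom edge, the right legs (their mirror images, tilting toward −x) meet its +x bottom edge — so the leg tops tuck under the beam, the beam's underside is 700 mm above the floor, and the feet are 551 mm apart outside-to-outside with the beam centred between them. The two leg pairs are set in 65 mm from either end of the beam.


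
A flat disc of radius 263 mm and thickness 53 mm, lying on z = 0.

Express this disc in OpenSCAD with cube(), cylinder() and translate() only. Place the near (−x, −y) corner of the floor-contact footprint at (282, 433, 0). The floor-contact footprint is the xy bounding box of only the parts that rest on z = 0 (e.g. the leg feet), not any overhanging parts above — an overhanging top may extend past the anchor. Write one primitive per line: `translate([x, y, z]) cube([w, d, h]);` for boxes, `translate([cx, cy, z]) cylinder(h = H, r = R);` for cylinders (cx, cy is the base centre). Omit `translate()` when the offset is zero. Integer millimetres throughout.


translate([545, 696, 0]) cylinder(h = 53, r = 263);


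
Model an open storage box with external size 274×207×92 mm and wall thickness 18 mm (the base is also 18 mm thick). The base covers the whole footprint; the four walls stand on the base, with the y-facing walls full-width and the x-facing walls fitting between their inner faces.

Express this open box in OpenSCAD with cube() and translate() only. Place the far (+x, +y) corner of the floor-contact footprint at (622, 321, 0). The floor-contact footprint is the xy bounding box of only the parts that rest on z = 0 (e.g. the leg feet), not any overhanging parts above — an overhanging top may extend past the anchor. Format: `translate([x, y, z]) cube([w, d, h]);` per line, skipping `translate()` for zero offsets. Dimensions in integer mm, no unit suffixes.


translate([348, 114, 0]) cube([274, 207, 18]);
translate([348, 114, 18]) cube([274, 18, 74]);
translate([348, 303, 18]) cube([274, 18, 74]);
translate([348, 132, 18]) cube([18, 171, 74]);
translate([604, 132, 18]) cube([18, 171, 74]);


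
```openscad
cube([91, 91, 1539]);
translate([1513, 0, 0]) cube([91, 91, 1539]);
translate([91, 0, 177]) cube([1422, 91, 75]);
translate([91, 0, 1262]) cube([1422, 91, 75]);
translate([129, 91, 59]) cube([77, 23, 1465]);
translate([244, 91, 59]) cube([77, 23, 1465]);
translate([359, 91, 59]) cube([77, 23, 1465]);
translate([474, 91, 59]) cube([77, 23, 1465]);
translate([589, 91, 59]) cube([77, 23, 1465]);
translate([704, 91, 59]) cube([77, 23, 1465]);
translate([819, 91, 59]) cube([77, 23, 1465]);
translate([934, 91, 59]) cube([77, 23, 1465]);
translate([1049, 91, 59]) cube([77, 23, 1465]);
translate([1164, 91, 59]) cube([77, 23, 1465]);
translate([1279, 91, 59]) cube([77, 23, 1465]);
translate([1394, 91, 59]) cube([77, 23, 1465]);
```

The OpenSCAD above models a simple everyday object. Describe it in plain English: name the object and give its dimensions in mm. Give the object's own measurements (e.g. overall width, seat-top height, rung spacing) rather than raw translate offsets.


A fence section. Two 91×91 mm posts, 1539 mm tall, stand on the floor with a clear span of 1422 mm between their inner faces. Two horizontal rails of 91×75 mm section span the gap between the posts with their undersides at z = 177 mm and z = 1262 mm, flush with the posts' −y face. 12 pickets, each 77 mm wide, 23 mm thick and 1465 mm tall, are fixed to the +y face of the rails with their bottoms at z = 59 mm, spaced across the span with a 38 mm gap after the −x post and between neighbouring pickets, with 42 mm left before the +x post.


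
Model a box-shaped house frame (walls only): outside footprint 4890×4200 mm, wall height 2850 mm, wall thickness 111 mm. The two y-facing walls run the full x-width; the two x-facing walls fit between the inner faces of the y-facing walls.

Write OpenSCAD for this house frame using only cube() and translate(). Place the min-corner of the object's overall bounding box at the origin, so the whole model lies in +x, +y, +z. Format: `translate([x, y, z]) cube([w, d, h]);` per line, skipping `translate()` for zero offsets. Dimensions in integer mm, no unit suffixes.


cube([4890, 111, 2850]);
translate([0, 4089, 0]) cube([4890, 111, 2850]);
translate([0, 111, 0]) cube([111, 3978, 2850]);
translate([4779, 111, 0]) cube([111, 3978, 2850]);


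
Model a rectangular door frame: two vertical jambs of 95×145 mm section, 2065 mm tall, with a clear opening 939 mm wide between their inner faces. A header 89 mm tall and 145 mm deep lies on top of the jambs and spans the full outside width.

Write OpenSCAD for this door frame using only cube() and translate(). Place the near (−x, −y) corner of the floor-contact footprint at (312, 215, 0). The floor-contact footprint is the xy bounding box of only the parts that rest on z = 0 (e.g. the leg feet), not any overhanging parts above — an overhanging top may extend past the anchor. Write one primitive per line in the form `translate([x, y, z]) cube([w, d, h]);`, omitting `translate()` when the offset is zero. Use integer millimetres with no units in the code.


translate([312, 215, 0]) cube([95, 145, 2065]);
translate([1346, 215, 0]) cube([95, 145, 2065]);
translate([312, 215, 2065]) cube([1129, 145, 89]);


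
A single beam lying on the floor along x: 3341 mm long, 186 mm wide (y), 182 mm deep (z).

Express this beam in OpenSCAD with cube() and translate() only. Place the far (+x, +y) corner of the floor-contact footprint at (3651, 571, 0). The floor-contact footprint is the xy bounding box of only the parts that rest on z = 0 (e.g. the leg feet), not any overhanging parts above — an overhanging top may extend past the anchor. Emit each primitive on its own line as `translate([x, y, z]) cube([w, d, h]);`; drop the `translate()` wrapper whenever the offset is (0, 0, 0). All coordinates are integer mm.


translate([310, 385, 0]) cube([3341, 186, 182]);


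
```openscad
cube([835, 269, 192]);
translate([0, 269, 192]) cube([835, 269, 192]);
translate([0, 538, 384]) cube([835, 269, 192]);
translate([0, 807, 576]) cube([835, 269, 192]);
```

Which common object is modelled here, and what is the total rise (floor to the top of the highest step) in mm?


A staircase. The total rise is 768 mm.

4 identical blocks, each offset up and back from the previous — a staircase. Each step is 192 mm tall and there are 4 of them, so the total rise is 4 × 192 = 768 mm.


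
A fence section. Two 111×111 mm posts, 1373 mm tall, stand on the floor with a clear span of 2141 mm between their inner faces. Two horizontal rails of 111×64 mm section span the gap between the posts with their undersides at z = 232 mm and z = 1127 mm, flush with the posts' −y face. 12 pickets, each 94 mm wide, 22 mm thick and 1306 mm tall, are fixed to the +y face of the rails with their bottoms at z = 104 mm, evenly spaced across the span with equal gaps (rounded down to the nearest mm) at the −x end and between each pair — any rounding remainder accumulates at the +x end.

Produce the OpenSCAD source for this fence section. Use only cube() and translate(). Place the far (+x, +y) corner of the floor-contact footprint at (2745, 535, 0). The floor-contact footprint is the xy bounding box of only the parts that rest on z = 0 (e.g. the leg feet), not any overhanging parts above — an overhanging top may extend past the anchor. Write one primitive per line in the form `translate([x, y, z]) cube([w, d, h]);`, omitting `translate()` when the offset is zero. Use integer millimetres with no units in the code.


translate([382, 424, 0]) cube([111, 111, 1373]);
translate([2634, 424, 0]) cube([111, 111, 1373]);
translate([493, 424, 232]) cube([2141, 111, 64]);
translate([493, 424, 1127]) cube([2141, 111, 64]);
translate([570, 535, 104]) cube([94, 22, 1306]);
translate([741, 535, 104]) cube([94, 22, 1306]);
translate([912, 535, 104]) cube([94, 22, 1306]);
translate([1083, 535, 104]) cube([94, 22, 1306]);
translate([1254, 535, 104]) cube([94, 22, 1306]);
translate([1425, 535, 104]) cube([94, 22, 1306]);
translate([1596, 535, 104]) cube([94, 22, 1306]);
translate([1767, 535, 104]) cube([94, 22, 1306]);
translate([1938, 535, 104]) cube([94, 22, 1306]);
translate([2109, 535, 104]) cube([94, 22, 1306]);
translate([2280, 535, 104]) cube([94, 22, 1306]);
translate([2451, 535, 104]) cube([94, 22, 1306]);


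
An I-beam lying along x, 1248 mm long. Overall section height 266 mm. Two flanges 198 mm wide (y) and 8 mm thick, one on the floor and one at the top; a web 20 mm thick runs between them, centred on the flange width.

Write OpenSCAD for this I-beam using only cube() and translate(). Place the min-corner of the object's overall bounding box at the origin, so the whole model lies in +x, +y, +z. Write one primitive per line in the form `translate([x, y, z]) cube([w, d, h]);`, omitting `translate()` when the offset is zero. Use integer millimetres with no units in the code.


cube([1248, 198, 8]);
translate([0, 89, 8]) cube([1248, 20, 250]);
translate([0, 0, 258]) cube([1248, 198, 8]);


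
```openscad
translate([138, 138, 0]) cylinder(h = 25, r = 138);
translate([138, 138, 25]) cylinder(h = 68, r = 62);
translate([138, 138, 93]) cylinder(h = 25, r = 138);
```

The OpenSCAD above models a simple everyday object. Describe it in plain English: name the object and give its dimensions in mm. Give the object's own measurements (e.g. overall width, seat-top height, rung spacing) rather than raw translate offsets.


A spool: two coaxial disc flanges of radius 138 mm and thickness 25 mm, joined by a core cylinder of radius 62 mm and height 68 mm. The lower flange rests on z = 0 and the three cylinders share a vertical axis.


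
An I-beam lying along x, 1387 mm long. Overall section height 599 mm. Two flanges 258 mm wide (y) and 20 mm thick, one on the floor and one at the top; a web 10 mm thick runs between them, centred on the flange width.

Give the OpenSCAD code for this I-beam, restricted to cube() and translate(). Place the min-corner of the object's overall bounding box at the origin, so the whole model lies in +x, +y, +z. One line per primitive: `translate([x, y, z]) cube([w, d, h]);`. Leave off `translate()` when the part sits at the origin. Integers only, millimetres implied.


cube([1387, 258, 20]);
translate([0, 124, 20]) cube([1387, 10, 559]);
translate([0, 0, 579]) cube([1387, 258, 20]);
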